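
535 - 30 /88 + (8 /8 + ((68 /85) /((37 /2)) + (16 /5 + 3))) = 882217 /1628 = 541.90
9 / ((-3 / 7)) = -21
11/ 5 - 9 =-34/ 5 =-6.80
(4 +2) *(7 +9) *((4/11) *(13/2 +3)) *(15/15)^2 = 3648/11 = 331.64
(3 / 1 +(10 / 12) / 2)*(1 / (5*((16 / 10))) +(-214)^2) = 5007043 / 32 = 156470.09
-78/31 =-2.52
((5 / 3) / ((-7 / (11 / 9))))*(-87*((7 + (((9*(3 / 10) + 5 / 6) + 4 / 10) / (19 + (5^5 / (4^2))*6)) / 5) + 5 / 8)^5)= 50201317466280289082506574725186293331319 / 76896685931873137452464832000000000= 652841.11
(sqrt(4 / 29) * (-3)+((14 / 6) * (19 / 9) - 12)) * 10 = -1910 / 27 - 60 * sqrt(29) / 29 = -81.88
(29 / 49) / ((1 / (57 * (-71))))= -2395.16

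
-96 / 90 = -16 / 15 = -1.07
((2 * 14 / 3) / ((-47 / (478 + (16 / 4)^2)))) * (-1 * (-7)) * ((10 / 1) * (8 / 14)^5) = -20234240 / 48363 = -418.38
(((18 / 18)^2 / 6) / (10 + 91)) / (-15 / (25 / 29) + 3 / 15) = -5 / 52116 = -0.00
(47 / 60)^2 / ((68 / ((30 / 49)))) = 2209 / 399840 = 0.01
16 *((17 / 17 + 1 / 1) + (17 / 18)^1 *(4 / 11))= 3712 / 99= 37.49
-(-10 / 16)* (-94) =-235 / 4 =-58.75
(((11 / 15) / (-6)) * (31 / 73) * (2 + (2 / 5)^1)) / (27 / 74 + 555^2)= -50468 / 124796476575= -0.00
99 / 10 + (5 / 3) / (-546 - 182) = 108083 / 10920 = 9.90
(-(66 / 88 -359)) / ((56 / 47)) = 300.67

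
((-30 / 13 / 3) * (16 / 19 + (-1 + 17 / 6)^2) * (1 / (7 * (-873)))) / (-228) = -14375 / 6194647368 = -0.00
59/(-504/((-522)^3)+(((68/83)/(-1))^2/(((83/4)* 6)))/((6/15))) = 66644651510397/15228591869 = 4376.28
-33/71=-0.46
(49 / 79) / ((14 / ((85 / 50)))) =119 / 1580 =0.08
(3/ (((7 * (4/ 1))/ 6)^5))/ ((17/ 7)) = 729/ 1306144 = 0.00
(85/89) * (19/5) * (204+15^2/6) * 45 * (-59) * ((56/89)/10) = -1159770906/7921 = -146417.23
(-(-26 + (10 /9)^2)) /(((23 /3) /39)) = 26078 /207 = 125.98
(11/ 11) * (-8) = -8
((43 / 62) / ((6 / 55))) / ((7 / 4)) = 2365 / 651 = 3.63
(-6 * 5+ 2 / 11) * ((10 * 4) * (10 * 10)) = -1312000 / 11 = -119272.73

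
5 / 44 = 0.11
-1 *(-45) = 45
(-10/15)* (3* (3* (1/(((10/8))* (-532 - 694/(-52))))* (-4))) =-832/22475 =-0.04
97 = 97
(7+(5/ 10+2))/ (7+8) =19/ 30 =0.63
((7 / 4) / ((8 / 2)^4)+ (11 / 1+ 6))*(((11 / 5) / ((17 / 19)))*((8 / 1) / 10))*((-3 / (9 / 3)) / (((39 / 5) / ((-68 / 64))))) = 242649 / 53248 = 4.56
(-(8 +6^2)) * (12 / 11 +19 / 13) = -1460 / 13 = -112.31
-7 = -7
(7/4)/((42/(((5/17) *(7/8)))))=35/3264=0.01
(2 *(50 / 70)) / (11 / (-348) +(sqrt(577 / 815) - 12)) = -11875169400 / 99525039089 - 1211040 *sqrt(470255) / 99525039089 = -0.13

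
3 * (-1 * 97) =-291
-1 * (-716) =716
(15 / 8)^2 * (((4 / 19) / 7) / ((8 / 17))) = 3825 / 17024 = 0.22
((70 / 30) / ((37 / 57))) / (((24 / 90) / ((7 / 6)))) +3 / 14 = 33029 / 2072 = 15.94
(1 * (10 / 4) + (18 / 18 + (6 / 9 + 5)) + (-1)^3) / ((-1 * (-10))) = 49 / 60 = 0.82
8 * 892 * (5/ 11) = 35680/ 11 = 3243.64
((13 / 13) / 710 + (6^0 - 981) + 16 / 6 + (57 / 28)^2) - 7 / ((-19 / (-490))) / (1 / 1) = -18302797501 / 15864240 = -1153.71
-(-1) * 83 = 83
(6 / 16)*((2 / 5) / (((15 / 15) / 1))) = 0.15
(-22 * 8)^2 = 30976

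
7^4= 2401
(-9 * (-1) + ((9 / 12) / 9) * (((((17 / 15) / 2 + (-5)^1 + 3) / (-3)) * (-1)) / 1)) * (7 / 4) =67739 / 4320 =15.68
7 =7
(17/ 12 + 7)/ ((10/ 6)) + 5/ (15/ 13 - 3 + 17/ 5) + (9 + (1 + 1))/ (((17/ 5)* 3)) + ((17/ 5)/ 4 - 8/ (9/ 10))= 202027/ 154530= 1.31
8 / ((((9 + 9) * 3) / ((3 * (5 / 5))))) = 0.44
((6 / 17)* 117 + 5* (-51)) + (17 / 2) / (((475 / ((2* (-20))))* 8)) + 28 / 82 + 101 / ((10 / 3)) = -2425507 / 13243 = -183.15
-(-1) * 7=7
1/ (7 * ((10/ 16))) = 8/ 35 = 0.23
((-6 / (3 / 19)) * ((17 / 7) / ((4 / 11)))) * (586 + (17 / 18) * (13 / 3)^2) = -347501165 / 2268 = -153219.21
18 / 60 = 3 / 10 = 0.30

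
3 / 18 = 1 / 6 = 0.17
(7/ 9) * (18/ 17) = 14/ 17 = 0.82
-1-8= -9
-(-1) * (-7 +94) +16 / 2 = 95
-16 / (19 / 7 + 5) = -56 / 27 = -2.07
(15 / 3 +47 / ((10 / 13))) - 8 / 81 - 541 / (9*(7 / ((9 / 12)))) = 675419 / 11340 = 59.56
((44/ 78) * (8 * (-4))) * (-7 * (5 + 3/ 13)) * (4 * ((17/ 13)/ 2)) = 1728.65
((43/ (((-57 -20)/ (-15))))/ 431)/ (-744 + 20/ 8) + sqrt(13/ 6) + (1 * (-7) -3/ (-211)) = -72545129344/ 10384643731 + sqrt(78)/ 6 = -5.51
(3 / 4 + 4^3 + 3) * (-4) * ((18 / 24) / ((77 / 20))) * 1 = -4065 / 77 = -52.79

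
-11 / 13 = -0.85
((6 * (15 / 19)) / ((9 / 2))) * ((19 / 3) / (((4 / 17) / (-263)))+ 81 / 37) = -15710705 / 2109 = -7449.36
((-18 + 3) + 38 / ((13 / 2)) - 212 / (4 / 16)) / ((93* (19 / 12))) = -44572 / 7657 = -5.82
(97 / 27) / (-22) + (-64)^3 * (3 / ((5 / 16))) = -7474250213 / 2970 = -2516582.56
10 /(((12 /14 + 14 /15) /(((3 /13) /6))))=525 /2444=0.21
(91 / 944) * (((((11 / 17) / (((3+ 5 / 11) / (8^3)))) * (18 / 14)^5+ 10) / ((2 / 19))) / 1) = 12242024821 / 38531248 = 317.72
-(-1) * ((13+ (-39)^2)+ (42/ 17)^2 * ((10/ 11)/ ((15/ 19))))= 4898930/ 3179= 1541.03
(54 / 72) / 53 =3 / 212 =0.01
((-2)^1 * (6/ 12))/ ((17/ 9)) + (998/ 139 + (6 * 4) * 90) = 5119795/ 2363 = 2166.65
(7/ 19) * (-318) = -2226/ 19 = -117.16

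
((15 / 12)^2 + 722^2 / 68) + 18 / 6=2086377 / 272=7670.50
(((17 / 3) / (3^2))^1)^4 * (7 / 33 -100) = -275034653 / 17537553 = -15.68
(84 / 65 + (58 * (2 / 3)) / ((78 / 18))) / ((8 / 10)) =166 / 13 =12.77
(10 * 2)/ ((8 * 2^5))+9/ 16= 0.64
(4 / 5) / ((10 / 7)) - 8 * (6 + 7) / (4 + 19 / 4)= -1982 / 175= -11.33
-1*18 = -18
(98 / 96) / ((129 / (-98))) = -2401 / 3096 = -0.78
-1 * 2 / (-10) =1 / 5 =0.20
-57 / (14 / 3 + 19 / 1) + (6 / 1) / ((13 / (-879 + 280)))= -278.87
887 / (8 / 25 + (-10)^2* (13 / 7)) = 155225 / 32556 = 4.77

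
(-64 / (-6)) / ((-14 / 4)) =-64 / 21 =-3.05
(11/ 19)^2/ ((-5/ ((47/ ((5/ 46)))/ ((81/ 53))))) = -13864906/ 731025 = -18.97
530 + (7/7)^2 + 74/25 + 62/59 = 789141/1475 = 535.01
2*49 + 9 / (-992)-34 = 63479 / 992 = 63.99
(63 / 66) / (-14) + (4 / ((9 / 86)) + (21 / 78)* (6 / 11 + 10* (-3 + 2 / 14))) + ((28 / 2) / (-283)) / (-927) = 353315645 / 11543004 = 30.61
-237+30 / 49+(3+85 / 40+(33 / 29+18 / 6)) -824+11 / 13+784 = -39351727 / 147784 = -266.28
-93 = -93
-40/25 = -8/5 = -1.60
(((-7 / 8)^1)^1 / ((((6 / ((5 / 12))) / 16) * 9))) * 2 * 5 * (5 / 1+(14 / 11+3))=-2975 / 297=-10.02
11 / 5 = 2.20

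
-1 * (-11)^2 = -121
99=99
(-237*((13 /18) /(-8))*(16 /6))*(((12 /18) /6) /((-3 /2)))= -1027 /243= -4.23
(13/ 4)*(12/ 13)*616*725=1339800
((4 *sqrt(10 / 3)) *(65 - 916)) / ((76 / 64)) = -54464 *sqrt(30) / 57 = -5233.54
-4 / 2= -2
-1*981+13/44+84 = -39455/44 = -896.70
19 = 19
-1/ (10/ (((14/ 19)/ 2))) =-7/ 190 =-0.04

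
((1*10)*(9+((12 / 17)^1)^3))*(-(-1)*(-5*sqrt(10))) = -2297250*sqrt(10) / 4913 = -1478.64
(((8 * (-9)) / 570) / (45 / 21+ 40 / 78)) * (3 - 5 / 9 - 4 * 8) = 1.41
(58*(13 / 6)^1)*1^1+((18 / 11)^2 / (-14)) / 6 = 319238 / 2541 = 125.63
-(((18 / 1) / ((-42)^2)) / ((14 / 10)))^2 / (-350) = 1 / 6588344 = 0.00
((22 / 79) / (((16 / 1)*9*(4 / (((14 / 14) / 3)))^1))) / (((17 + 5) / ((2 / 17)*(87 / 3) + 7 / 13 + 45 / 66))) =7507 / 221240448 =0.00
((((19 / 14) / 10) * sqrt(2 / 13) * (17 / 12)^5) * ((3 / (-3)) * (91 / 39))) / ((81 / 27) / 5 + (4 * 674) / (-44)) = 296750113 * sqrt(26) / 129534971904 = 0.01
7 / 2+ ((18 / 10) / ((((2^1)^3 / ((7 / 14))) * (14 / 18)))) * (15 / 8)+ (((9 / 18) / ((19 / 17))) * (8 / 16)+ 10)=238249 / 17024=13.99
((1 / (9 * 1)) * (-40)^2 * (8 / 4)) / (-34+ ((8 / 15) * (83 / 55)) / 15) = -10.47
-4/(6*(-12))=1/18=0.06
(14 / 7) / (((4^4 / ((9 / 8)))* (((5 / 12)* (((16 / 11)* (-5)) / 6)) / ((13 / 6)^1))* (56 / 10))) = -3861 / 573440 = -0.01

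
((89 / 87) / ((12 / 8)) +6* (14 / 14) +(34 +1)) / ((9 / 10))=46.31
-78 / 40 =-39 / 20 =-1.95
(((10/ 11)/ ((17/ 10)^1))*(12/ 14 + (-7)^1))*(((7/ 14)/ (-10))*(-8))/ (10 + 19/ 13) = -22360/ 195041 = -0.11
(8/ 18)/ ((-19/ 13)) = -52/ 171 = -0.30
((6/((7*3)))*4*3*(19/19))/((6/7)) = 4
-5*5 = -25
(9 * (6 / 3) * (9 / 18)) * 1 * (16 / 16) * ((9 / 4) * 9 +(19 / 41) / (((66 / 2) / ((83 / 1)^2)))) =1899471 / 1804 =1052.92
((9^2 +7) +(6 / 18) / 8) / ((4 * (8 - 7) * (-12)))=-2113 / 1152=-1.83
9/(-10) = -9/10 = -0.90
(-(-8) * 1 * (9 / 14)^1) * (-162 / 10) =-2916 / 35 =-83.31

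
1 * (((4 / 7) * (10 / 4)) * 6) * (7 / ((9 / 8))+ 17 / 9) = 1460 / 21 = 69.52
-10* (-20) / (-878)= -100 / 439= -0.23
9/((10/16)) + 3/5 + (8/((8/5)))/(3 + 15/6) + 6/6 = 186/11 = 16.91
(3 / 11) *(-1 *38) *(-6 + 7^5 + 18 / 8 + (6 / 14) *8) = -26823459 / 154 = -174178.31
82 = 82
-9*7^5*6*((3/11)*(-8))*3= 5940510.55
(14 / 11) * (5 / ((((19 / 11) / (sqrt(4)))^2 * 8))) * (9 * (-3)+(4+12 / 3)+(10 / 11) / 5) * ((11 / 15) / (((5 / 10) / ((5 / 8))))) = -26565 / 1444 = -18.40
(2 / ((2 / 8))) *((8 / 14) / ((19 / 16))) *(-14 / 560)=-64 / 665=-0.10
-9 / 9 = -1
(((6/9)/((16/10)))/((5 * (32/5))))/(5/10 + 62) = 1/4800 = 0.00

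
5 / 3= 1.67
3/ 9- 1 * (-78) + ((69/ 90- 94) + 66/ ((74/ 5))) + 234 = 82717/ 370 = 223.56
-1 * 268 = -268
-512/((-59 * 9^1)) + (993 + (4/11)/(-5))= 29026601/29205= 993.89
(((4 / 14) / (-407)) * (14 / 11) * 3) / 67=-12 / 299959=-0.00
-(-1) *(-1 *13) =-13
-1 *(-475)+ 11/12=475.92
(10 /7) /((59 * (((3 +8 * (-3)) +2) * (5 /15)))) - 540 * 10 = -42373830 /7847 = -5400.00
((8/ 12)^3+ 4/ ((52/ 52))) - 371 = -9901/ 27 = -366.70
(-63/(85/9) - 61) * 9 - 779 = -117983/85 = -1388.04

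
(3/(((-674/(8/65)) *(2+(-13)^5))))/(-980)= -3/1992616691975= -0.00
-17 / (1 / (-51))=867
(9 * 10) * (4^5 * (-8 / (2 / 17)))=-6266880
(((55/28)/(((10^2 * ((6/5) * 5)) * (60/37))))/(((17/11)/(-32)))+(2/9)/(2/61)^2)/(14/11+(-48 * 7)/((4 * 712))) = 2407847563/13452950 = 178.98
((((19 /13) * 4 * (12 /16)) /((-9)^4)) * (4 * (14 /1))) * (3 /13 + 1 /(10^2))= 83258 /9240075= 0.01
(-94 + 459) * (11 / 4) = 4015 / 4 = 1003.75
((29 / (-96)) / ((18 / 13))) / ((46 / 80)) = -0.38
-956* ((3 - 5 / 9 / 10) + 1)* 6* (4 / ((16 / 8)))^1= -135752 / 3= -45250.67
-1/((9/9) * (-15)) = 1/15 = 0.07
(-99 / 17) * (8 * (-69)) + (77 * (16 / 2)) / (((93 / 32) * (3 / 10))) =18597832 / 4743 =3921.11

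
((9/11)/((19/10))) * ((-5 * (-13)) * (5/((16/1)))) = 14625/1672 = 8.75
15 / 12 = 5 / 4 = 1.25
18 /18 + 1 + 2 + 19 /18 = 91 /18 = 5.06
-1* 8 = -8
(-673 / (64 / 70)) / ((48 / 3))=-23555 / 512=-46.01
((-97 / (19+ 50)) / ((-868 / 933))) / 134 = 30167 / 2675176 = 0.01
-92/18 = -46/9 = -5.11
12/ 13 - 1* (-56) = 740/ 13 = 56.92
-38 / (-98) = 0.39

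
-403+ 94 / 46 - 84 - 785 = -29209 / 23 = -1269.96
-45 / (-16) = 45 / 16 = 2.81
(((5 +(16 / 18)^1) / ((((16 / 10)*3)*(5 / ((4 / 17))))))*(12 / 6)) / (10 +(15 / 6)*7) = 106 / 25245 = 0.00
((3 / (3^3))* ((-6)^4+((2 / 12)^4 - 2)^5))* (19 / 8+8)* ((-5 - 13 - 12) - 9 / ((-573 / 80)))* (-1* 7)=818972361588856721768725 / 2793305048208113664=293191.17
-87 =-87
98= 98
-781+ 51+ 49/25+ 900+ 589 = 19024/25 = 760.96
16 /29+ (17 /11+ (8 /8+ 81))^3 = 22508416507 /38599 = 583134.71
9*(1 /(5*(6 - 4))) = 9 /10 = 0.90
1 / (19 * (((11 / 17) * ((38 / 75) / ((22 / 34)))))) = 75 / 722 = 0.10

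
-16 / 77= -0.21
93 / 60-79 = -1549 / 20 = -77.45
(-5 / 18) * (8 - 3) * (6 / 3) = -2.78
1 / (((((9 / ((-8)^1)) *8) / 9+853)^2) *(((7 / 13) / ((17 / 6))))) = 221 / 30487968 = 0.00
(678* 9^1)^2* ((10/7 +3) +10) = 537239257.71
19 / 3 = 6.33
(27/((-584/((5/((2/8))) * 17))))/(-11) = 2295/1606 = 1.43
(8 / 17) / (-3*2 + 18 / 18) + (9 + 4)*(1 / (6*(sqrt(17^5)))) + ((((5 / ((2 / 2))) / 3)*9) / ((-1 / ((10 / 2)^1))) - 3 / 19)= -121532 / 1615 + 13*sqrt(17) / 29478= -75.25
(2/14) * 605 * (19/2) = 11495/14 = 821.07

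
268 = 268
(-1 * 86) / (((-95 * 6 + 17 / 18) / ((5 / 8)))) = 1935 / 20486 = 0.09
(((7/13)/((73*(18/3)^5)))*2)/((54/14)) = 49/99622224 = 0.00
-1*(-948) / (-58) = -474 / 29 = -16.34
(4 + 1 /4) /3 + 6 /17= 1.77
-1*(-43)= 43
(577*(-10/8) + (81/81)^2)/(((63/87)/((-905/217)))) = 75611845/18228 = 4148.12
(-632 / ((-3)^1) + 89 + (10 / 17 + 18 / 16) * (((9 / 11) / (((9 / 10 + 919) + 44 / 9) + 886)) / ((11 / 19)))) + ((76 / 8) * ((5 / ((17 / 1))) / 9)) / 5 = 3617241248509 / 12068328492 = 299.73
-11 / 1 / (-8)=11 / 8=1.38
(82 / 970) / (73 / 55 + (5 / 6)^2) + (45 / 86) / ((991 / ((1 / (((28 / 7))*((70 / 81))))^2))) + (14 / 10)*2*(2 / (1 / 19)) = 55231639621917371 / 518890223850880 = 106.44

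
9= 9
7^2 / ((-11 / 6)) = -294 / 11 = -26.73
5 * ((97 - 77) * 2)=200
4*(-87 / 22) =-174 / 11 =-15.82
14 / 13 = 1.08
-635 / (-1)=635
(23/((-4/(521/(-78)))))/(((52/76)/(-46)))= -5236571/2028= -2582.14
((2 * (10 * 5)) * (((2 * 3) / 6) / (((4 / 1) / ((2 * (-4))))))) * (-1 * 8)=1600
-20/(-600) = 1/30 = 0.03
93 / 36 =31 / 12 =2.58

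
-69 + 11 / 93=-6406 / 93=-68.88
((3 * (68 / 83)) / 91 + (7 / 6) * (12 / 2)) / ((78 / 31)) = 1645325 / 589134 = 2.79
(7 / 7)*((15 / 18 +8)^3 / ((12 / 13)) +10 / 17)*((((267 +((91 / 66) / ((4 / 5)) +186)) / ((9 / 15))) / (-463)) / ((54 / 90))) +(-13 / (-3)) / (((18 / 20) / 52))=-86685378246815 / 48474277632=-1788.28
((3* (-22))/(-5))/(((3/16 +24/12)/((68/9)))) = 23936/525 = 45.59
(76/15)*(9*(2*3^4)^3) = 969348384/5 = 193869676.80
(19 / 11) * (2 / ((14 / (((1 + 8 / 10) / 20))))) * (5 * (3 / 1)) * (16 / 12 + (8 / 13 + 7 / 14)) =32661 / 40040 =0.82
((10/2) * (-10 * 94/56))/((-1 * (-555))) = -235/1554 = -0.15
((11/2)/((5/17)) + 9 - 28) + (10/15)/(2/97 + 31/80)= 126697/95010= 1.33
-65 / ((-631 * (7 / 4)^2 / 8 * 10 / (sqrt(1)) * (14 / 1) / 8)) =3328 / 216433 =0.02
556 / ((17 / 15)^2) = 125100 / 289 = 432.87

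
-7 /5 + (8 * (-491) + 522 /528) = -1728501 /440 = -3928.41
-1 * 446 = -446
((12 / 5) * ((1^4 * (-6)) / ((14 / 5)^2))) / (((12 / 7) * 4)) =-15 / 56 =-0.27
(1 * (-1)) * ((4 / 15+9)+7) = -244 / 15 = -16.27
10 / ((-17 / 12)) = -120 / 17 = -7.06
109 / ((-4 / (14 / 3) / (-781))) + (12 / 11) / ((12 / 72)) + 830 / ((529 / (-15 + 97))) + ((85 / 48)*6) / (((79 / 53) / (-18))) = 547912453045 / 5516412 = 99324.06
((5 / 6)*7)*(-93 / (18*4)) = -1085 / 144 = -7.53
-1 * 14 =-14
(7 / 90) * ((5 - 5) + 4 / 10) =7 / 225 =0.03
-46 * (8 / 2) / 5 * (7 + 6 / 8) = -285.20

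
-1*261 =-261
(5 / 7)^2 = 25 / 49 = 0.51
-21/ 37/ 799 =-21/ 29563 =-0.00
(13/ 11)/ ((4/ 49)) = 637/ 44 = 14.48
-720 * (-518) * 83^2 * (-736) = -1891020579840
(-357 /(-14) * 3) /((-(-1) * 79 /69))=10557 /158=66.82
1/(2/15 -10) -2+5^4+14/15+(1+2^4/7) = 9745409/15540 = 627.12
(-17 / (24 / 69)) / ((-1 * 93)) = 391 / 744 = 0.53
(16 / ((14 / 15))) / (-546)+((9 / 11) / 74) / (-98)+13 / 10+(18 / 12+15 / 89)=1355383291 / 461481020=2.94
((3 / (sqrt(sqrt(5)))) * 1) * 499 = 1497 * 5^(3 / 4) / 5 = 1001.10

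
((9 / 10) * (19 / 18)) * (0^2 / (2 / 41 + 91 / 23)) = 0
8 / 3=2.67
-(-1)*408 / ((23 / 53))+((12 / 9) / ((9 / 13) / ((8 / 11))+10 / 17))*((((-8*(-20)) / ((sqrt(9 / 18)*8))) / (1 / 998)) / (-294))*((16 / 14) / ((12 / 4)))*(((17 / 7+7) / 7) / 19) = 21624 / 23-12421826560*sqrt(2) / 7825893831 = 937.93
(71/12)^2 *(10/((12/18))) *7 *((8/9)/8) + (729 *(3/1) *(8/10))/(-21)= 4915513/15120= 325.10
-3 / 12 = -1 / 4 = -0.25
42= 42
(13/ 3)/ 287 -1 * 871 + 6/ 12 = -1498975/ 1722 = -870.48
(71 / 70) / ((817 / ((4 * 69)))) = 9798 / 28595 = 0.34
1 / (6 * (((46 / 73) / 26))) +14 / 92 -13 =-412 / 69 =-5.97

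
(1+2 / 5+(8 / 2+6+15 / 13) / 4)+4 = 2129 / 260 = 8.19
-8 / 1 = -8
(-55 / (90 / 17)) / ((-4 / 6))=15.58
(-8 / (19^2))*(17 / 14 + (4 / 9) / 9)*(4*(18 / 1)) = -45856 / 22743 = -2.02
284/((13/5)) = 1420/13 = 109.23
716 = 716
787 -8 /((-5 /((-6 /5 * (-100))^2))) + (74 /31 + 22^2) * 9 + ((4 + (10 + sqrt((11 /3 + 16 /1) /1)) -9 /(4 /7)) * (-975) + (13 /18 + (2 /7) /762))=29675873837 /992124 -325 * sqrt(177)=25587.61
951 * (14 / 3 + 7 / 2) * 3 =46599 / 2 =23299.50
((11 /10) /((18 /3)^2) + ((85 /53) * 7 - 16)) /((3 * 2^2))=-0.40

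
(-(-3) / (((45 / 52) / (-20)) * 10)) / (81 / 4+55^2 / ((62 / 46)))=-12896 / 4212165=-0.00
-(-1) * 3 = 3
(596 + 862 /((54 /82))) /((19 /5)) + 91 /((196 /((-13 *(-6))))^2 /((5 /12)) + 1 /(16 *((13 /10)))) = 507.29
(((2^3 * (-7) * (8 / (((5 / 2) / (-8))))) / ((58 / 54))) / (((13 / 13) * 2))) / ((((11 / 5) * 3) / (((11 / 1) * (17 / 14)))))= 39168 / 29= 1350.62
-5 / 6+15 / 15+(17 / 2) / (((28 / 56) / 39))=3979 / 6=663.17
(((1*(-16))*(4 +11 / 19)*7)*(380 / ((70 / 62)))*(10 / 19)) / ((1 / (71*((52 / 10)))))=-637268736 / 19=-33540459.79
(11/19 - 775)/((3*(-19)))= 14714/1083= 13.59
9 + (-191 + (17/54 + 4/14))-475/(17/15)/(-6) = -358399/3213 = -111.55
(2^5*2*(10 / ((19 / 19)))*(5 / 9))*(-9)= -3200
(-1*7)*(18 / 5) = -126 / 5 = -25.20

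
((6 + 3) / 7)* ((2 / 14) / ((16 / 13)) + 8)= 10.43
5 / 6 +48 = 293 / 6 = 48.83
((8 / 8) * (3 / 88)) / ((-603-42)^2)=1 / 12203400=0.00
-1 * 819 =-819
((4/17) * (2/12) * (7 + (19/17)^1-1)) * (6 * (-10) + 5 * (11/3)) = -30250/2601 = -11.63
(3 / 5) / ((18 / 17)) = 17 / 30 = 0.57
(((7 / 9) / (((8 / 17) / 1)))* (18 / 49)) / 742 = 17 / 20776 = 0.00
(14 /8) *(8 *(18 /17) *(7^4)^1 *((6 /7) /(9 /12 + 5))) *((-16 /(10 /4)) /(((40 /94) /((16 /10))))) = -6239987712 /48875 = -127672.38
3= 3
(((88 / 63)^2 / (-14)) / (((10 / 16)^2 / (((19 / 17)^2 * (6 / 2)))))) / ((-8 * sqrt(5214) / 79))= 508288 * sqrt(5214) / 200732175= 0.18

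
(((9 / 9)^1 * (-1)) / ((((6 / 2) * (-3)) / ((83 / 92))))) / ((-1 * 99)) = -83 / 81972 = -0.00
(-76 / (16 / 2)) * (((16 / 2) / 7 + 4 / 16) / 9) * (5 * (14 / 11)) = -1235 / 132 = -9.36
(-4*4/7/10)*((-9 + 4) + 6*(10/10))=-8/35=-0.23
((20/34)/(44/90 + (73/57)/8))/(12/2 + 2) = 8550/75463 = 0.11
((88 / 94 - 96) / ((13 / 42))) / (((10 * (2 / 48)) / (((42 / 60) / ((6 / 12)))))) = -15763104 / 15275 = -1031.95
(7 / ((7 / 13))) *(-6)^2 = 468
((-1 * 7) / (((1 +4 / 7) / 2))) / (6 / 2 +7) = -49 / 55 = -0.89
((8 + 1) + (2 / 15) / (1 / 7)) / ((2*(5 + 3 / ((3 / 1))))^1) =149 / 180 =0.83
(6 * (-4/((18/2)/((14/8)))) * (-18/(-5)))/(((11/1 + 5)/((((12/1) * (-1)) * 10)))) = 126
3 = 3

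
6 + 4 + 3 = 13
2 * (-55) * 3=-330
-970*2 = -1940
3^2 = 9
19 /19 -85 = -84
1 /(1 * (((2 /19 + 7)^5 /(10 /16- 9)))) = -165898633 /358722675000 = -0.00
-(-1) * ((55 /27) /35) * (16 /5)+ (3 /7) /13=2693 /12285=0.22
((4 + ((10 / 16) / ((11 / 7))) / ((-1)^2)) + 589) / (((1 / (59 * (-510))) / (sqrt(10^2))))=-3928174275 / 22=-178553376.14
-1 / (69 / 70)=-70 / 69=-1.01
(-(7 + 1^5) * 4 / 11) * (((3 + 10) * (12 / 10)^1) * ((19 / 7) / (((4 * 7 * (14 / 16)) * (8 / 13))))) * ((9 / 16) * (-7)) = 32.17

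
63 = 63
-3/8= -0.38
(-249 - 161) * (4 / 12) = -410 / 3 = -136.67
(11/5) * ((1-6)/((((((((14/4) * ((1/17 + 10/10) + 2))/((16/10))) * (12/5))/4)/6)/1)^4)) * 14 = -768.26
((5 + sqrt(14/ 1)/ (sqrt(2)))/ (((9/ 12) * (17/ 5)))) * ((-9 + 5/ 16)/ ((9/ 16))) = -46.31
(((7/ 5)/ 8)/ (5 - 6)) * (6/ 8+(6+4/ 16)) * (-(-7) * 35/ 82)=-2401/ 656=-3.66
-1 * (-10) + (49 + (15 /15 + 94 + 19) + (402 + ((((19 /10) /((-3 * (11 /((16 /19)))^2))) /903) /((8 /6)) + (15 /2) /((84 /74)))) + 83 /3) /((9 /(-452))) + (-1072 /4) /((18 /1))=-401728790053 /13345695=-30101.75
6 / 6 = 1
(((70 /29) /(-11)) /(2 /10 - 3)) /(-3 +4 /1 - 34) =-25 /10527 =-0.00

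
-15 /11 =-1.36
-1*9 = -9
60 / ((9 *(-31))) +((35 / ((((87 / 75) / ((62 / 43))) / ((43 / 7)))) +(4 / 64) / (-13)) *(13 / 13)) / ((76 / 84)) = 295.15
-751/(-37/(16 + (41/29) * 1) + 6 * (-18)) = 6.82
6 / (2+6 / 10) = 30 / 13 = 2.31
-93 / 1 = -93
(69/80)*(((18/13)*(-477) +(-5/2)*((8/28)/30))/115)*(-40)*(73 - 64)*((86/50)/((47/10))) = 652.62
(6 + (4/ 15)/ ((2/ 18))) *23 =966/ 5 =193.20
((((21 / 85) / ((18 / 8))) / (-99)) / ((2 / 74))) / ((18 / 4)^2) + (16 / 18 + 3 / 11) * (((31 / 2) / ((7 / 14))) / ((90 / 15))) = 6.00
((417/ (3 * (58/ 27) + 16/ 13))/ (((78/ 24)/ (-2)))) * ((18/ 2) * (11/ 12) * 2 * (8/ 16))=-123849/ 449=-275.83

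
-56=-56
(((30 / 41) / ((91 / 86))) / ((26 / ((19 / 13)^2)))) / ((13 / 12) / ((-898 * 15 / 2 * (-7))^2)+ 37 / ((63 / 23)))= 1774399467141000 / 421889583550470113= 0.00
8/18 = 4/9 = 0.44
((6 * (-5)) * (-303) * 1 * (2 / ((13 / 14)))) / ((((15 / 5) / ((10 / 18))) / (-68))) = -9615200 / 39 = -246543.59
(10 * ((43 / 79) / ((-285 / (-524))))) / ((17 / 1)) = 45064 / 76551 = 0.59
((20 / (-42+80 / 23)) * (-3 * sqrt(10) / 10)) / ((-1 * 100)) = -69 * sqrt(10) / 44300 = -0.00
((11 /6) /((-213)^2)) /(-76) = -11 /20688264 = -0.00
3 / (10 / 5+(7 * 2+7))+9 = 210 / 23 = 9.13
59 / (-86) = -59 / 86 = -0.69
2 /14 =0.14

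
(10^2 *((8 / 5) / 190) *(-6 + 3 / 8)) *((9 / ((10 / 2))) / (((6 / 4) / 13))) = -1404 / 19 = -73.89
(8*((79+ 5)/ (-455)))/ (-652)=24/ 10595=0.00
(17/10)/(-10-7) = -1/10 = -0.10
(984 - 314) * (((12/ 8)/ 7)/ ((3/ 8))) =2680/ 7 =382.86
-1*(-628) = 628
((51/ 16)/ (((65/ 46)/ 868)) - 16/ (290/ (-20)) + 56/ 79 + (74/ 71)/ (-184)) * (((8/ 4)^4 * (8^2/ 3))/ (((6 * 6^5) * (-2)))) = -3812672903902/ 531830712465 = -7.17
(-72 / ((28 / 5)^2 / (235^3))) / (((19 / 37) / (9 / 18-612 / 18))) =1943806183.71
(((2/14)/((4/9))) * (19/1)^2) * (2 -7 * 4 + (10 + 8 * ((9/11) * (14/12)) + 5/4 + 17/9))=-606.26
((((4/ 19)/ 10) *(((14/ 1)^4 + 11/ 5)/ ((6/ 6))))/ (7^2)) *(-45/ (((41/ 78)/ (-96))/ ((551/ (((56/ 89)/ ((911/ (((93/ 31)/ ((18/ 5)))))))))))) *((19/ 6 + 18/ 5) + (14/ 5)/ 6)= 235897558818852528/ 251125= 939363101319.47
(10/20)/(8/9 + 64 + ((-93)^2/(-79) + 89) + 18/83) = 59013/5266880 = 0.01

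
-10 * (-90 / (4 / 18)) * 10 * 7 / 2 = 141750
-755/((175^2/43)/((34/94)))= -110381/287875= -0.38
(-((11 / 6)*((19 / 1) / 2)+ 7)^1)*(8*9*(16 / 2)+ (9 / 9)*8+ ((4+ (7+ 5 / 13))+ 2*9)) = -389397 / 26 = -14976.81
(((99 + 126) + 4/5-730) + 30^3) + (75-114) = 132284/5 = 26456.80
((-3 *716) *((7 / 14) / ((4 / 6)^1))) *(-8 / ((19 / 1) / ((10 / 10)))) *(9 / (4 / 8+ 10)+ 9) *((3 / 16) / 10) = 333477 / 2660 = 125.37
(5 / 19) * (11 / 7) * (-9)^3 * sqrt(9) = -120285 / 133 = -904.40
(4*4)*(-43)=-688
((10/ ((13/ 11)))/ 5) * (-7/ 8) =-1.48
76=76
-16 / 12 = -4 / 3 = -1.33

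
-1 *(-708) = 708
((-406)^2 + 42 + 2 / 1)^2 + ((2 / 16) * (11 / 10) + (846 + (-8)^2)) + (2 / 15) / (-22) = 27185415310.13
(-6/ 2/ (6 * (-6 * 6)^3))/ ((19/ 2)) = 1/ 886464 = 0.00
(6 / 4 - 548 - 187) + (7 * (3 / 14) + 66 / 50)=-18267 / 25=-730.68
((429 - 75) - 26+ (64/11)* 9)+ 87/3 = 4503/11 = 409.36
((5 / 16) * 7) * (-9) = -315 / 16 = -19.69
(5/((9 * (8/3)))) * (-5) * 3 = -3.12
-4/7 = -0.57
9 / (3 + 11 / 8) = 72 / 35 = 2.06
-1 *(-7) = 7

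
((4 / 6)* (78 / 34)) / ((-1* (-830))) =13 / 7055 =0.00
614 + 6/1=620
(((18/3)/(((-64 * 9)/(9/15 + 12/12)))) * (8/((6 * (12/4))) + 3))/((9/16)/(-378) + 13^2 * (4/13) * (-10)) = 1736/15724845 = 0.00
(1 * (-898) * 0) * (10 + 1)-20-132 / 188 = -973 / 47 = -20.70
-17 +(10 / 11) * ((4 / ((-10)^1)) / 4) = -188 / 11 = -17.09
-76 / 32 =-19 / 8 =-2.38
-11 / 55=-1 / 5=-0.20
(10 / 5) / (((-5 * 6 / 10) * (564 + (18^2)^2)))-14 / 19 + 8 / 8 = 791531 / 3007890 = 0.26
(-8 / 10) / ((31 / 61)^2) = -14884 / 4805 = -3.10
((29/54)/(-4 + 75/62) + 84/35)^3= 137044911905693/12739125463875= 10.76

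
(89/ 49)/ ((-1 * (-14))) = 89/ 686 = 0.13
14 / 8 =1.75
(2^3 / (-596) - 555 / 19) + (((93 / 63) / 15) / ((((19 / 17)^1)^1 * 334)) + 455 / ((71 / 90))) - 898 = -350.46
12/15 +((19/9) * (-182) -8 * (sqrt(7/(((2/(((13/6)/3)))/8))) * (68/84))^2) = -1387562/2835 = -489.44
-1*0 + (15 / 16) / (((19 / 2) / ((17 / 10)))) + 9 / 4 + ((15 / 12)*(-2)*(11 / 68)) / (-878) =2743175 / 1134376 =2.42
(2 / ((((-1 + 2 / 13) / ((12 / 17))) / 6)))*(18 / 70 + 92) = -923.56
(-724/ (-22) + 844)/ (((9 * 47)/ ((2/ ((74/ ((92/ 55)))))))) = 887432/ 9468855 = 0.09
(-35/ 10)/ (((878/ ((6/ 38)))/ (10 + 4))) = -147/ 16682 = -0.01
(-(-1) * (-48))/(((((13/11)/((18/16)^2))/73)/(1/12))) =-65043/208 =-312.71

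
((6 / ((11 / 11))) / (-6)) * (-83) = 83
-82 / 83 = -0.99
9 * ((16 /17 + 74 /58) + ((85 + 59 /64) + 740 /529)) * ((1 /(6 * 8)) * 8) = 4483427373 /33382016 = 134.31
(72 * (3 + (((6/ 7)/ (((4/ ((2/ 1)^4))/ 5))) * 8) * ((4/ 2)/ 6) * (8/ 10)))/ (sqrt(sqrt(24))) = 3324 * 2^(1/ 4) * 3^(3/ 4)/ 7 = 1287.25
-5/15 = -1/3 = -0.33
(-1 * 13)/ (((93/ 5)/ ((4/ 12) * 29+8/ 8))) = -2080/ 279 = -7.46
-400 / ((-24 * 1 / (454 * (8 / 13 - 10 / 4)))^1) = -556150 / 39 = -14260.26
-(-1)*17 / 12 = 17 / 12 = 1.42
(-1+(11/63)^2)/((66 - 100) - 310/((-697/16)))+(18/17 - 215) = -135221087881/632154537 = -213.91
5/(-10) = -1/2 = -0.50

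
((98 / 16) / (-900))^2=2401 / 51840000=0.00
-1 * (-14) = 14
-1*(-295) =295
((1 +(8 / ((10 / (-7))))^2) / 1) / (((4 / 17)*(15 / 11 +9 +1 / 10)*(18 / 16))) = 605132 / 51795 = 11.68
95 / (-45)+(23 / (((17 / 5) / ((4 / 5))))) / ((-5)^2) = -7247 / 3825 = -1.89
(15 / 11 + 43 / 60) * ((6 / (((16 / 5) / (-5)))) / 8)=-6865 / 2816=-2.44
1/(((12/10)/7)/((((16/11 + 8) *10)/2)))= 9100/33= 275.76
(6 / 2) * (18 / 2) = 27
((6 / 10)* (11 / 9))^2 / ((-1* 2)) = -121 / 450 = -0.27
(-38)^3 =-54872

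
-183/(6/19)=-579.50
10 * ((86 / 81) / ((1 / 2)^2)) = 3440 / 81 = 42.47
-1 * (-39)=39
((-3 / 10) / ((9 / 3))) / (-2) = 1 / 20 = 0.05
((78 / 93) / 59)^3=17576 / 6118445789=0.00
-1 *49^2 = -2401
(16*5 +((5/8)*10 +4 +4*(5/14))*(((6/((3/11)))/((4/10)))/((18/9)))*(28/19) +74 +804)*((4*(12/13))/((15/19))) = 435112/65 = 6694.03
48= 48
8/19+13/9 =319/171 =1.87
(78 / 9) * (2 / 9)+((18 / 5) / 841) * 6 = 221576 / 113535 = 1.95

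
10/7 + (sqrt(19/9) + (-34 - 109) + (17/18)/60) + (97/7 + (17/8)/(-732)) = -235563199/1844640 + sqrt(19)/3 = -126.25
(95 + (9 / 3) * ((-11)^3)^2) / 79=5314778 / 79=67275.67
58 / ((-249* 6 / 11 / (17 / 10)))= -5423 / 7470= -0.73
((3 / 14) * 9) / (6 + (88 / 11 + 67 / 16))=72 / 679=0.11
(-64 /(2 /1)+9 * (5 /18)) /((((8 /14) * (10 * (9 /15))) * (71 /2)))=-413 /1704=-0.24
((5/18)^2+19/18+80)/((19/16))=105148/1539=68.32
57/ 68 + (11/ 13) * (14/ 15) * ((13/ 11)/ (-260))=55337/ 66300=0.83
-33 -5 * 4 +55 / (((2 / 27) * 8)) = 39.81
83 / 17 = 4.88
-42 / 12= -7 / 2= -3.50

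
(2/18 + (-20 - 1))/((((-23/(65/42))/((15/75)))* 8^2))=611/139104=0.00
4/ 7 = 0.57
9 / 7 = 1.29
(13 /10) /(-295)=-13 /2950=-0.00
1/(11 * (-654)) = -1/7194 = -0.00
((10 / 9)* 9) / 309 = 10 / 309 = 0.03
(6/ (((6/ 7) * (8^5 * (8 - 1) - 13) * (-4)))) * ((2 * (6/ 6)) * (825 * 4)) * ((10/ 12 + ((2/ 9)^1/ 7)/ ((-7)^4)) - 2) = 2623225/ 44651397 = 0.06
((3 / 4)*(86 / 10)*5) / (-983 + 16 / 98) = -2107 / 64212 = -0.03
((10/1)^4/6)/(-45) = -1000/27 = -37.04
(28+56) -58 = 26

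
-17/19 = -0.89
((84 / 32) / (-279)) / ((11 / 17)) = -119 / 8184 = -0.01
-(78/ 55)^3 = -474552/ 166375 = -2.85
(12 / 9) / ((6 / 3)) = 0.67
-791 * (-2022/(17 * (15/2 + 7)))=6488.45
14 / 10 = 7 / 5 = 1.40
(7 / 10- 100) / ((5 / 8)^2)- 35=-36151 / 125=-289.21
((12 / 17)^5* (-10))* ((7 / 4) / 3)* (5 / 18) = -403200 / 1419857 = -0.28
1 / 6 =0.17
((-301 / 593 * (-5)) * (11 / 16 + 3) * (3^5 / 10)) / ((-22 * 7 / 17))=-10480347 / 417472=-25.10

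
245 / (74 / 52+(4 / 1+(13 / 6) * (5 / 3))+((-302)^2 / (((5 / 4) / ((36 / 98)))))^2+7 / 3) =1720616625 / 5045202860686498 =0.00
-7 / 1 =-7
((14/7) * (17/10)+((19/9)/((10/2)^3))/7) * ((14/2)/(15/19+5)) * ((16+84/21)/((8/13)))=3309059/24750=133.70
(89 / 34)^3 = 704969 / 39304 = 17.94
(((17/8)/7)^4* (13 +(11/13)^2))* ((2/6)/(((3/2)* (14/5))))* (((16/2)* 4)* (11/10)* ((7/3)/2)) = 1064809229/2804675328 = 0.38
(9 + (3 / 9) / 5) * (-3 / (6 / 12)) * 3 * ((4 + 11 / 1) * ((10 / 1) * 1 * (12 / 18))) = -16320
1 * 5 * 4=20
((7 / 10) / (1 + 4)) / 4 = 7 / 200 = 0.04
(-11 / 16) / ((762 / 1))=-11 / 12192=-0.00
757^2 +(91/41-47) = 23493173/41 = 573004.22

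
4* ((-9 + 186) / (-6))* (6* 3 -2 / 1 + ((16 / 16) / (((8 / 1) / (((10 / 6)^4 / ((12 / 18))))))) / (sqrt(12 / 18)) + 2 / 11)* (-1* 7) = 258125* sqrt(6) / 432 + 147028 / 11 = 14829.78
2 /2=1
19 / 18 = 1.06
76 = 76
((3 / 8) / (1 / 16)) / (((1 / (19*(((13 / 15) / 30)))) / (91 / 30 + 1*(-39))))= -266513 / 2250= -118.45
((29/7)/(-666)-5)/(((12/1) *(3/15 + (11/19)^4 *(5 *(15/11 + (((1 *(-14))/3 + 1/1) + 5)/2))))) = -15207809095/48864995424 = -0.31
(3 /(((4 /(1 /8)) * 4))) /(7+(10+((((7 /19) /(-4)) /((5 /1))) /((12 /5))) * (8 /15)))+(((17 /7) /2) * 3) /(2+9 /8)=379895403 /325505600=1.17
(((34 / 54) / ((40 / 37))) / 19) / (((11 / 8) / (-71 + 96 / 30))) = -1.51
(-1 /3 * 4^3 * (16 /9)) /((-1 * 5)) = 1024 /135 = 7.59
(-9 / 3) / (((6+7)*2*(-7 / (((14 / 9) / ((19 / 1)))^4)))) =2744 / 3705156351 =0.00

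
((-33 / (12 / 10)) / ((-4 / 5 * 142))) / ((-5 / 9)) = -495 / 1136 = -0.44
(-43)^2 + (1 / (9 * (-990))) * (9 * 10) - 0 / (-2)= 183050 / 99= 1848.99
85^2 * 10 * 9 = 650250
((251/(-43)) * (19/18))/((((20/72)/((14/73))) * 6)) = -33383/47085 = -0.71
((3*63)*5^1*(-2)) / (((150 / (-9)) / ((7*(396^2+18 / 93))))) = 124480694.44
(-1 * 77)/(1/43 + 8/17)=-56287/361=-155.92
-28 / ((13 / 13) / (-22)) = 616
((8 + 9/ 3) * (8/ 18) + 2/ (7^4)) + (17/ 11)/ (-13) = 14742313/ 3090087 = 4.77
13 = 13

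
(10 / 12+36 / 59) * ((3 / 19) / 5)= 511 / 11210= 0.05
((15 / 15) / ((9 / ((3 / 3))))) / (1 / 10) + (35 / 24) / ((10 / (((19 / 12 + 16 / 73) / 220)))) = 10289453 / 9250560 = 1.11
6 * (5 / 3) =10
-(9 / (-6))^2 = -9 / 4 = -2.25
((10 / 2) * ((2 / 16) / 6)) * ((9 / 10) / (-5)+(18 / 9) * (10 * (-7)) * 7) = -49009 / 480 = -102.10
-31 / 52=-0.60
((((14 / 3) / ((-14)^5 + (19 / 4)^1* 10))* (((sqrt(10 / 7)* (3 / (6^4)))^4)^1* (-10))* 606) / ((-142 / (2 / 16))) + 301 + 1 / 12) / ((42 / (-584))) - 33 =-103105700785877802725351 / 24435571683608580096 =-4219.49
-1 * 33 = -33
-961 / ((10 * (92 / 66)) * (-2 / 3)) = 95139 / 920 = 103.41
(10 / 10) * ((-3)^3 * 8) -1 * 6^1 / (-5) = -1074 / 5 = -214.80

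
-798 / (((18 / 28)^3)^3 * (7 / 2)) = -1570239555584 / 129140163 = -12159.19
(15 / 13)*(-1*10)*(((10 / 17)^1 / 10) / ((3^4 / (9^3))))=-1350 / 221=-6.11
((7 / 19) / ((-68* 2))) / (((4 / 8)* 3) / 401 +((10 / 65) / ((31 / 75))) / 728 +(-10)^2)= -102941111 / 3800159156198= -0.00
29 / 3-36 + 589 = 1688 / 3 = 562.67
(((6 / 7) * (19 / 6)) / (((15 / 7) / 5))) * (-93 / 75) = -589 / 75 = -7.85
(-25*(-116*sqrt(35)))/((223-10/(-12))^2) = 104400*sqrt(35)/1803649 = 0.34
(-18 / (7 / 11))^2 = 39204 / 49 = 800.08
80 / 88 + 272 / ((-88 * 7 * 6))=193 / 231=0.84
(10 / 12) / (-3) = -0.28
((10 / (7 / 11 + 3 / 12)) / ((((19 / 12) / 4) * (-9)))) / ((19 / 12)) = -28160 / 14079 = -2.00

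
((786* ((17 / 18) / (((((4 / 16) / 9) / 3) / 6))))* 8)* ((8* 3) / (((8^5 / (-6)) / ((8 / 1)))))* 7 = -3788127 / 4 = -947031.75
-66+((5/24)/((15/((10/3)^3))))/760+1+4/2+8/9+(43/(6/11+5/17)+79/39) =-668543927/75386376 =-8.87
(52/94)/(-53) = -26/2491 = -0.01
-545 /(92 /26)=-7085 /46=-154.02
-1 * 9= -9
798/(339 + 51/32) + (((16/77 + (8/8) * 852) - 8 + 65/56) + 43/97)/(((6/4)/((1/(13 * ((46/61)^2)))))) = 11177644014293/142176418384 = 78.62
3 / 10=0.30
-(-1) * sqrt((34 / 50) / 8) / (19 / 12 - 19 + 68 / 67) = -201 * sqrt(34) / 65935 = -0.02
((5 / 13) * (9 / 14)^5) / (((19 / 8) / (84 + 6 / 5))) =12577437 / 8302658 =1.51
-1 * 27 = -27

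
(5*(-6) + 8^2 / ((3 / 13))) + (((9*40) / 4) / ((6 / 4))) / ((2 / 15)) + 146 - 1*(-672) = 4546 / 3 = 1515.33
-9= -9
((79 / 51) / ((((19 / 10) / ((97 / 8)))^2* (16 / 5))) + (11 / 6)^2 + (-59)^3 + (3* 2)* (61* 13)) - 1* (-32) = -200565.93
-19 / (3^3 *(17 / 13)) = -247 / 459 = -0.54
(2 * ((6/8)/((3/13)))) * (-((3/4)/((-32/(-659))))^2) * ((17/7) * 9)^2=-1189431819693/1605632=-740787.32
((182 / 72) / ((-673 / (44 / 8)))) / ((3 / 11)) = -0.08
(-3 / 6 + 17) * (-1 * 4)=-66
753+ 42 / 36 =4525 / 6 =754.17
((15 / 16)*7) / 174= 35 / 928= 0.04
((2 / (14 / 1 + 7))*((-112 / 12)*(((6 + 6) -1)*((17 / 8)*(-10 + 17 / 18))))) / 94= 30481 / 15228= 2.00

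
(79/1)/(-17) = -79/17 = -4.65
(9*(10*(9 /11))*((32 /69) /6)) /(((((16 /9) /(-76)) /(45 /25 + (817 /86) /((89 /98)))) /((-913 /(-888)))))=-232311024 /75739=-3067.26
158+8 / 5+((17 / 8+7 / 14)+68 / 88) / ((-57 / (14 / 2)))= 3992303 / 25080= 159.18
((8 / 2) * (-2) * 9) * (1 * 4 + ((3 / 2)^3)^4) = -9629.74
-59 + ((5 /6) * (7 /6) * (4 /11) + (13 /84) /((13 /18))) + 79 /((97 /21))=-5556365 /134442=-41.33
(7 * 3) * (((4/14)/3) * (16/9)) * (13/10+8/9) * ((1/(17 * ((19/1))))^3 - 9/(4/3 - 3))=2867857330528/68238990675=42.03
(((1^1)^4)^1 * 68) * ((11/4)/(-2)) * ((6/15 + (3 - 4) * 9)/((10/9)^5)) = 474813009/1000000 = 474.81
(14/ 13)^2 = 196/ 169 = 1.16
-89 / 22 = -4.05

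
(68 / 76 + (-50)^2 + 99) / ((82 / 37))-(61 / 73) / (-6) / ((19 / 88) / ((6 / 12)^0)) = 200246041 / 170601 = 1173.77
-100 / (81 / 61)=-6100 / 81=-75.31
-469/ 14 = -67/ 2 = -33.50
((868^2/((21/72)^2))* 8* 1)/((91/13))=70852608/7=10121801.14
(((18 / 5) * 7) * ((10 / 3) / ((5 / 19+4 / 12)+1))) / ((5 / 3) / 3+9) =3078 / 559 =5.51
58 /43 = 1.35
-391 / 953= -0.41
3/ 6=1/ 2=0.50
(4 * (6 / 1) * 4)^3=884736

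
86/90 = 43/45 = 0.96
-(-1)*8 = 8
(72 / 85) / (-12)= -6 / 85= -0.07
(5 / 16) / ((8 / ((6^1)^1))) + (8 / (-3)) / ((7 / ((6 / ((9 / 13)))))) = -12367 / 4032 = -3.07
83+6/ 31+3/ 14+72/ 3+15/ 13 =612505/ 5642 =108.56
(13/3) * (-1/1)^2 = 13/3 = 4.33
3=3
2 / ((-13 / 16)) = -32 / 13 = -2.46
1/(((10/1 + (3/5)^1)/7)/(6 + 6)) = 420/53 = 7.92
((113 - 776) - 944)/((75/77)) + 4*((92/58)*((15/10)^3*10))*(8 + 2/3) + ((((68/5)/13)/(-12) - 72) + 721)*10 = 189304997/28275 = 6695.14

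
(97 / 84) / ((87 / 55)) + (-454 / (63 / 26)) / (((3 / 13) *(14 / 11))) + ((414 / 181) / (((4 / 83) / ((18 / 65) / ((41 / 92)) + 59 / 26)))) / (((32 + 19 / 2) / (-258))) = -110309386690093 / 74027591820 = -1490.11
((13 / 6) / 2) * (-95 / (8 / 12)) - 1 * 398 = -4419 / 8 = -552.38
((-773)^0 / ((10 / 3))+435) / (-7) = -4353 / 70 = -62.19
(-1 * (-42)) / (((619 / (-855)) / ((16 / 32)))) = -17955 / 619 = -29.01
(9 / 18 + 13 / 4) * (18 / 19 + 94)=6765 / 19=356.05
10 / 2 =5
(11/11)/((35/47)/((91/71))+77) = 611/47402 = 0.01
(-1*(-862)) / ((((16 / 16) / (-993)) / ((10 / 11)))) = -8559660 / 11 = -778150.91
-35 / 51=-0.69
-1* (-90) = 90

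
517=517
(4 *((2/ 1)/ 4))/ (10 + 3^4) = 2/ 91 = 0.02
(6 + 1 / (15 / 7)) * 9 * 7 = 2037 / 5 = 407.40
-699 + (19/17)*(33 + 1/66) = -662.10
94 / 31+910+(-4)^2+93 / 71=2047683 / 2201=930.34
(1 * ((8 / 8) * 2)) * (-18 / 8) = -9 / 2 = -4.50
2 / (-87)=-2 / 87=-0.02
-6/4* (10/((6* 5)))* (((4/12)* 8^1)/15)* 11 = -44/45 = -0.98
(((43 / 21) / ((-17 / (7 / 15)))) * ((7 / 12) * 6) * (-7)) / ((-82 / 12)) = -2107 / 10455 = -0.20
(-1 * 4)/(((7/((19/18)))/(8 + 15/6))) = -19/3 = -6.33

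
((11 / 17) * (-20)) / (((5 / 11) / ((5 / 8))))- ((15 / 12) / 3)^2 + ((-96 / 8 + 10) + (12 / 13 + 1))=-574253 / 31824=-18.04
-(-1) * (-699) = -699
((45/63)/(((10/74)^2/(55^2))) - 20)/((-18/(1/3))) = -276035/126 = -2190.75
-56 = -56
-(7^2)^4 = -5764801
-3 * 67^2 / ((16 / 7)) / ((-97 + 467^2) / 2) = -31423 / 581312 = -0.05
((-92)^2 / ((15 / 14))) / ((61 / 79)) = 9361184 / 915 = 10230.80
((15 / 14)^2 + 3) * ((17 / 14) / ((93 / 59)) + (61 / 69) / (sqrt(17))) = 16531 * sqrt(17) / 76636 + 271813 / 85064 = 4.08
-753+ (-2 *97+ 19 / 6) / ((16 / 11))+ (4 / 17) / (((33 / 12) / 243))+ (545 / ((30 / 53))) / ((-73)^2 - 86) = -27082849785 / 31374112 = -863.22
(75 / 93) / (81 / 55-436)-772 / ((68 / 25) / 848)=-3031339623775 / 12594773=-240682.35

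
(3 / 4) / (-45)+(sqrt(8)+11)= 2* sqrt(2)+659 / 60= 13.81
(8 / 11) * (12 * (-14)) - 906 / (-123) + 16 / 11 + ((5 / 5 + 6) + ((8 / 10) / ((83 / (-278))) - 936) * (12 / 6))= -371283039 / 187165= -1983.72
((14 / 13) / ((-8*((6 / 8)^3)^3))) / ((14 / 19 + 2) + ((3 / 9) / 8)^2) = -557842432 / 852105501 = -0.65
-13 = -13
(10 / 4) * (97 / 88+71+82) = 67805 / 176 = 385.26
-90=-90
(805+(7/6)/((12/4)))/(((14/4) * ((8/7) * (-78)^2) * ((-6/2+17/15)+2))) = 72485/292032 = 0.25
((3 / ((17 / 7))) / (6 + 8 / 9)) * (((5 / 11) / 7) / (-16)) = -135 / 185504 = -0.00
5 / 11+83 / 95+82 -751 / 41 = 2785403 / 42845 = 65.01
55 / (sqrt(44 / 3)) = 5 * sqrt(33) / 2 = 14.36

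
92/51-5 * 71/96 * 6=-16633/816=-20.38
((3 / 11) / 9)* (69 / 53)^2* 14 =22218 / 30899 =0.72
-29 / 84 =-0.35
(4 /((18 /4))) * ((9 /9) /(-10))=-4 /45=-0.09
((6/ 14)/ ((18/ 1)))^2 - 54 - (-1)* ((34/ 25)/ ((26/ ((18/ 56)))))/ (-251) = -1942609066/ 35974575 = -54.00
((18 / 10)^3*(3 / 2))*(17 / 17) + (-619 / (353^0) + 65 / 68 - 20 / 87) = -609.53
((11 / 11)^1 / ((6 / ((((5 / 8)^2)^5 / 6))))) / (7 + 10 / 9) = 9765625 / 313532612608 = 0.00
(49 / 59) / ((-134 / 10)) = -0.06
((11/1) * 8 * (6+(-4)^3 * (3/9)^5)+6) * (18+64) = 10178660/243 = 41887.49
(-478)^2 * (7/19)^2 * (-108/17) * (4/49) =-98705088/6137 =-16083.61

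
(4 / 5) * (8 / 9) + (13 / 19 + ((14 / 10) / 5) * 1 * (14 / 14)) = 1.68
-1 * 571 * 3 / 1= -1713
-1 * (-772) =772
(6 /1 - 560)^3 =-170031464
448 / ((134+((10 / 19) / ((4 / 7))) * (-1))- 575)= -2432 / 2399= -1.01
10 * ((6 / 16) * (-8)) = -30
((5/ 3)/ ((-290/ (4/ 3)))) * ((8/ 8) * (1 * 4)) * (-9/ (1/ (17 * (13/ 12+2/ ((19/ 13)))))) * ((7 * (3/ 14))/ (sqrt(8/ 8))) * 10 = 95030/ 551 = 172.47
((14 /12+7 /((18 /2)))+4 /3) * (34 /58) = 1003 /522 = 1.92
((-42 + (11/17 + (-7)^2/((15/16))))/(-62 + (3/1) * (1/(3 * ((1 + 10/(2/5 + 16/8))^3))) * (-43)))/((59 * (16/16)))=-3604711/1214281950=-0.00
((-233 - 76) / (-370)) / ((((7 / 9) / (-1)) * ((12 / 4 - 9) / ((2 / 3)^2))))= 103 / 1295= 0.08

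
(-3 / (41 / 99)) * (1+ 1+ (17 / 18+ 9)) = -7095 / 82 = -86.52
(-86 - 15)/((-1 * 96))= 101/96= 1.05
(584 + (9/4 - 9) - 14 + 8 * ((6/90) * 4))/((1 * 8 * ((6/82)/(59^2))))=4841524483/1440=3362169.78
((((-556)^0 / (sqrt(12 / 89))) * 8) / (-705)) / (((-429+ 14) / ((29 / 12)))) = 29 * sqrt(267) / 2633175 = 0.00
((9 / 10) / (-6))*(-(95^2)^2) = 48870375 / 4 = 12217593.75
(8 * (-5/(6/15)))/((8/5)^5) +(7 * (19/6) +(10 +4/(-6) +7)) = 237267/8192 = 28.96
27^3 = 19683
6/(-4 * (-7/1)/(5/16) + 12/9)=45/682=0.07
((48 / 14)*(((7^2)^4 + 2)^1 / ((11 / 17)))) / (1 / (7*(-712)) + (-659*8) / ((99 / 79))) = -15071869910592 / 2075776291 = -7260.84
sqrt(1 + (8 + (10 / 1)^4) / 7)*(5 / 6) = 5*sqrt(70105) / 42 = 31.52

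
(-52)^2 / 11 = 2704 / 11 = 245.82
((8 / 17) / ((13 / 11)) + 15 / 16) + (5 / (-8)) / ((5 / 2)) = 3839 / 3536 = 1.09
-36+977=941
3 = 3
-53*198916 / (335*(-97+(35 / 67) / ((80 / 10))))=84340384 / 259785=324.65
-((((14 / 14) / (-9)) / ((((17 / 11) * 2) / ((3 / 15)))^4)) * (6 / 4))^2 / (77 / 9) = -19487171 / 19532120834800000000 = -0.00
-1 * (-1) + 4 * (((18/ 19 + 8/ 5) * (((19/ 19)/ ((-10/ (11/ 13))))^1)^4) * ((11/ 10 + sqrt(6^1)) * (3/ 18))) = 1771561 * sqrt(6)/ 20349712500 + 203516612171/ 203497125000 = 1.00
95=95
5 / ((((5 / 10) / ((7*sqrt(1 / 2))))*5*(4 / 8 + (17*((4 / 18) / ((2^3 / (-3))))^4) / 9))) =19.80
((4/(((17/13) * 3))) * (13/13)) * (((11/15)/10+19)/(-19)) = -74386/72675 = -1.02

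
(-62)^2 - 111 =3733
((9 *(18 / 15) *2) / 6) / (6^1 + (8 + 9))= 0.16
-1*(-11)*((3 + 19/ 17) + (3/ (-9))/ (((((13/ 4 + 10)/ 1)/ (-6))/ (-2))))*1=37818/ 901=41.97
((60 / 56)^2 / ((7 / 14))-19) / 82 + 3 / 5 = 15923 / 40180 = 0.40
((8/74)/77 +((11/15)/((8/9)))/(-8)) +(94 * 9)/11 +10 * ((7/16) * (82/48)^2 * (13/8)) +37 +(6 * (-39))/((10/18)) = -150525019213/525127680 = -286.64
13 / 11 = 1.18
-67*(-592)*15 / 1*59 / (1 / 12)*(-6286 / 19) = -2647862340480 / 19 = -139361175814.74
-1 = -1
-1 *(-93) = 93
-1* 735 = -735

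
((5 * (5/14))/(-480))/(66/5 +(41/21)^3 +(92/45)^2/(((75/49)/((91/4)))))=-12403125/275942308288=-0.00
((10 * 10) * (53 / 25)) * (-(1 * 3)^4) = -17172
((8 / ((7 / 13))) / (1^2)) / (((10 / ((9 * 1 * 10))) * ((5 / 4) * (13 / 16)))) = 4608 / 35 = 131.66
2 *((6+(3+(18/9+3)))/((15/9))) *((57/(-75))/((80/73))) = -29127/2500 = -11.65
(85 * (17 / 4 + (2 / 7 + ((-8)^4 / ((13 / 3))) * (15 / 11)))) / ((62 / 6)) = 10639.97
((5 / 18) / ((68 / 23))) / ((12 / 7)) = 805 / 14688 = 0.05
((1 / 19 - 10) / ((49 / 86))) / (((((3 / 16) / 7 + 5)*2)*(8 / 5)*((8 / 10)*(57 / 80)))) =-387000 / 203243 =-1.90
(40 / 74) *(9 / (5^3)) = 36 / 925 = 0.04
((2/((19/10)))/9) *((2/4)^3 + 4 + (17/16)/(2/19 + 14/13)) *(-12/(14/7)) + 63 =1979789/33288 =59.47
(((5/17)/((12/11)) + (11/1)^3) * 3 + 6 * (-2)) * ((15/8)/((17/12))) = 12184335/2312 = 5270.04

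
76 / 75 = 1.01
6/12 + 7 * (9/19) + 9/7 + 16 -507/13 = -4761/266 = -17.90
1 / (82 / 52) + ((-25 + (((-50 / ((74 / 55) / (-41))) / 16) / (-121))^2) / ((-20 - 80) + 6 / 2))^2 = 483746584267358708249 / 693721081971904937984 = 0.70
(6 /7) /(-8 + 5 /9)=-54 /469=-0.12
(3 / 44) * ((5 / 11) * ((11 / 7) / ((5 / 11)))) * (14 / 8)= 3 / 16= 0.19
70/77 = 10/11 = 0.91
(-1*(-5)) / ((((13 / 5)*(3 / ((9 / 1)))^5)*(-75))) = -81 / 13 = -6.23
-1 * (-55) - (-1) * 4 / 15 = 829 / 15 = 55.27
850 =850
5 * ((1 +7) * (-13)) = -520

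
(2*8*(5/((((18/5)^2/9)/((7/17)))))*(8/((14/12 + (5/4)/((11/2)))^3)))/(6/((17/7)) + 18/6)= 4658500/377177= 12.35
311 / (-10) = -31.10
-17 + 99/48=-239/16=-14.94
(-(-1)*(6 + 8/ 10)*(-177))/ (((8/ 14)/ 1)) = -21063/ 10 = -2106.30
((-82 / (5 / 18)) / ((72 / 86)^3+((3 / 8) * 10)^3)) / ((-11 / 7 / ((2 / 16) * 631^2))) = 290734091582368 / 1658079555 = 175343.87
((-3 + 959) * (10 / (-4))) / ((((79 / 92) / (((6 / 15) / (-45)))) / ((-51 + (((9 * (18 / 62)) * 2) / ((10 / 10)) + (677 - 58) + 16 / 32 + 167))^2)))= 9275002896500 / 683271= 13574413.22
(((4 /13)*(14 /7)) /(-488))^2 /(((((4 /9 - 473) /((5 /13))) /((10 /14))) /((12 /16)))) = -675 /973516106108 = -0.00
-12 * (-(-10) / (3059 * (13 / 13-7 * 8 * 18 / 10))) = 600 / 1526441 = 0.00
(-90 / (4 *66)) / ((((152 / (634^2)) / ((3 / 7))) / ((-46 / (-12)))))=-34668705 / 23408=-1481.06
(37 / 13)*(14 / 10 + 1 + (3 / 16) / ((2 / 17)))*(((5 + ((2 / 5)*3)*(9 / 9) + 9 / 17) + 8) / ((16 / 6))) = 22200777 / 353600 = 62.79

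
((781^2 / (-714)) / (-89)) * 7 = 609961 / 9078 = 67.19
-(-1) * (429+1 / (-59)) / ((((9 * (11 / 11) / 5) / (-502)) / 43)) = -2731708300 / 531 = -5144460.08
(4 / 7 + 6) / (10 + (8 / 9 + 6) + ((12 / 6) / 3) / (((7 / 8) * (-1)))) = 207 / 508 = 0.41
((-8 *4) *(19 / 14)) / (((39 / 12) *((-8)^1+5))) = 1216 / 273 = 4.45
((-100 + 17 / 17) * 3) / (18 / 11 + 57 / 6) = -6534 / 245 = -26.67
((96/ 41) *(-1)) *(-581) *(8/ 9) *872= 129697792/ 123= 1054453.59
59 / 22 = 2.68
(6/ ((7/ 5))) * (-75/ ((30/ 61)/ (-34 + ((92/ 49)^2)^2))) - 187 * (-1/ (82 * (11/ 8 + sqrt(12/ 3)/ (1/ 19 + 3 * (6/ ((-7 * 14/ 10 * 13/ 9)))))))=43013163844176626/ 3052548601515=14090.90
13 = 13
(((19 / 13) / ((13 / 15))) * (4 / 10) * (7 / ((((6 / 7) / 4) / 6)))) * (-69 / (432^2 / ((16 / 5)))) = -21413 / 136890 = -0.16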